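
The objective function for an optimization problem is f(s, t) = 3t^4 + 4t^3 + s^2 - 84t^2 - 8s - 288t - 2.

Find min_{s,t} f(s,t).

-1490

f(s,t) separates as P(s) + Q(t) − 2, so its minimum is min P + min Q − 2.
P'(s) = 2s - 8 vanishes at s ∈ {4}; Q'(t) = 12(t - 4)(t + 2)(t + 3) vanishes at t ∈ {-3, -2, 4}.
Local minima of P (where P''>0): P(4)=-16. Local minima of Q: Q(-3)=243, Q(4)=-1472.
So the global minimum of f is P(4) + Q(4) − 2 = -16 − 1472 − 2 = -1490, attained at (4, 4).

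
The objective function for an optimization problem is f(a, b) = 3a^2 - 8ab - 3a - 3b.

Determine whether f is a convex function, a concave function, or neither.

f is quadratic, so its Hessian is the constant matrix H = [[6, -8], [-8, 0]].
det(H) = -64, tr(H) = 6.
det(H) < 0, so H is indefinite: neither convex nor concave.

neither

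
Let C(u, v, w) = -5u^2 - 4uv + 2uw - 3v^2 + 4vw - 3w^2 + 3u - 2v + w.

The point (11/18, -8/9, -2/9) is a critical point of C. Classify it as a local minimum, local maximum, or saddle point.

local maximum

The Hessian is constant: H = [[-10, -4, 2], [-4, -6, 4], [2, 4, -6]].
Leading principal minors: Δ₁ = -10, Δ₂ = 44, Δ₃ = -144.
The minors alternate sign starting negative (−, +, −), so H is negative definite: a local maximum.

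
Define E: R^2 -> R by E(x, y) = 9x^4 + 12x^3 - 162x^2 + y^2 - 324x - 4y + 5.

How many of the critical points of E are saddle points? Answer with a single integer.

1

E separates as a function of x plus a function of y, so ∇E=0 decouples.
∂E/∂x = 36(x - 3)(x + 1)(x + 3) = 0 at x ∈ {-3, -1, 3}; ∂E/∂y = 2(y - 2) = 0 at y ∈ {2}.
The Hessian is diagonal: diag(E_xx, E_yy). Second derivatives: E_xx(-3)=432, E_xx(-1)=-288, E_xx(3)=864; E_yy(2)=2.
Saddle points occur where the two diagonal entries have opposite signs: (-1, 2). Count: 1.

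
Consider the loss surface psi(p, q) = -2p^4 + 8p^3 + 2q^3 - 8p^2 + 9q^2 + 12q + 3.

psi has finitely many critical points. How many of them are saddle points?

3

psi separates as a function of p plus a function of q, so ∇psi=0 decouples.
∂psi/∂p = -8p(p - 2)(p - 1) = 0 at p ∈ {0, 1, 2}; ∂psi/∂q = 6(q + 1)(q + 2) = 0 at q ∈ {-2, -1}.
The Hessian is diagonal: diag(psi_pp, psi_qq). Second derivatives: psi_pp(0)=-16, psi_pp(1)=8, psi_pp(2)=-16; psi_qq(-2)=-6, psi_qq(-1)=6.
Saddle points occur where the two diagonal entries have opposite signs: (0, -1), (1, -2), (2, -1). Count: 3.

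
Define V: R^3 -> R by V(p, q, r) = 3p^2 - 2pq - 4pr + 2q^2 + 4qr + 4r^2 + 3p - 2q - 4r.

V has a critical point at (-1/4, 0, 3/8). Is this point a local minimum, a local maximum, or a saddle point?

local minimum

The Hessian is constant: H = [[6, -2, -4], [-2, 4, 4], [-4, 4, 8]].
Leading principal minors: Δ₁ = 6, Δ₂ = 20, Δ₃ = 64.
All leading minors are positive, so H is positive definite: a local minimum.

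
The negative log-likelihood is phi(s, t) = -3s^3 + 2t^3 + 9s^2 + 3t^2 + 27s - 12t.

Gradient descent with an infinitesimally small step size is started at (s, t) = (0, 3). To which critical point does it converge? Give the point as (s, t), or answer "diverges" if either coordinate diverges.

(-1, 1)

phi is separable, so gradient descent decouples: s follows -∂phi/∂s, t follows -∂phi/∂t.
∂phi/∂s = -9(s - 3)(s + 1); at s=0 this is 27, so s decreases.
∂phi/∂t = 6(t - 1)(t + 2); at t=3 this is 60, so t decreases.
s converges to its nearest critical value -1 (a local min of the s-part); t converges to 1. The iterate converges to (-1, 1).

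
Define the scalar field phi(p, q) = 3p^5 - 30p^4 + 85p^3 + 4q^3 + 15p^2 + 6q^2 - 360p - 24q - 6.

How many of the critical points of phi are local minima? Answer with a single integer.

2

phi separates as a function of p plus a function of q, so ∇phi=0 decouples.
∂phi/∂p = 15(p - 4)(p - 3)(p - 2)(p + 1) = 0 at p ∈ {-1, 2, 3, 4}; ∂phi/∂q = 12(q - 1)(q + 2) = 0 at q ∈ {-2, 1}.
The Hessian is diagonal: diag(phi_pp, phi_qq). Second derivatives: phi_pp(-1)=-900, phi_pp(2)=90, phi_pp(3)=-60, phi_pp(4)=150; phi_qq(-2)=-36, phi_qq(1)=36.
Local minima occur where both diagonal entries positive: (2, 1), (4, 1). Count: 2.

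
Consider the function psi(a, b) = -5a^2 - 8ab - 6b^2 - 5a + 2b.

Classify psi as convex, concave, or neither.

psi is quadratic, so its Hessian is the constant matrix H = [[-10, -8], [-8, -12]].
det(H) = 56, tr(H) = -22.
det(H) > 0 and tr(H) < 0, so H is negative definite everywhere: concave.

concave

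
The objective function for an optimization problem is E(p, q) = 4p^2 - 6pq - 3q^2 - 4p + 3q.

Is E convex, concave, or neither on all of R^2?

E is quadratic, so its Hessian is the constant matrix H = [[8, -6], [-6, -6]].
det(H) = -84, tr(H) = 2.
det(H) < 0, so H is indefinite: neither convex nor concave.

neither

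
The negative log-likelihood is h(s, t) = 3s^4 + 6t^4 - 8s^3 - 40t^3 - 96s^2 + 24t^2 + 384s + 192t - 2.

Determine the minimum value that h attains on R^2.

-1916

h(s,t) separates as P(s) + Q(t) − 2, so its minimum is min P + min Q − 2.
P'(s) = 12(s - 4)(s - 2)(s + 4) vanishes at s ∈ {-4, 2, 4}; Q'(t) = 24(t - 4)(t - 2)(t + 1) vanishes at t ∈ {-1, 2, 4}.
Local minima of P (where P''>0): P(-4)=-1792, P(4)=256. Local minima of Q: Q(-1)=-122, Q(4)=128.
So the global minimum of h is P(-4) + Q(-1) − 2 = -1792 − 122 − 2 = -1916, attained at (-4, -1).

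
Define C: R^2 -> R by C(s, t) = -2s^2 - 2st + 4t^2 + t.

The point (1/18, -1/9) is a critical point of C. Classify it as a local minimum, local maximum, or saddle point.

The Hessian of C is constant: H = [[-4, -2], [-2, 8]].
det(H) = (-4)·8 − (-2)² = -36.
Since det(H) < 0, H is indefinite and the critical point is a saddle point.

saddle point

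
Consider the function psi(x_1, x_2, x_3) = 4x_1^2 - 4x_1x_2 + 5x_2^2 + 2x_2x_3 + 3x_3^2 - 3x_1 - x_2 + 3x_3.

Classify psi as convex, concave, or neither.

psi is quadratic, so its Hessian is the constant matrix H = [[8, -4, 0], [-4, 10, 2], [0, 2, 6]].
Leading principal minors: 8, 64, 352.
All positive ⇒ H ≻ 0 ⇒ convex.

convex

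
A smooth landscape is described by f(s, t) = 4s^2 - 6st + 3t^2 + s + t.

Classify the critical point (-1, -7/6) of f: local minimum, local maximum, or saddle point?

The Hessian of f is constant: H = [[8, -6], [-6, 6]].
det(H) = 8·6 − (-6)² = 12.
det(H) > 0 and tr(H) = 14 > 0, so H is positive definite and the point is a local minimum.

local minimum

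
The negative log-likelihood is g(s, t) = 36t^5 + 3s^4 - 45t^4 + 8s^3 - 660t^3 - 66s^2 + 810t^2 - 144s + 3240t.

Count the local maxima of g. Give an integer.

2

g separates as a function of s plus a function of t, so ∇g=0 decouples.
∂g/∂s = 12(s - 3)(s + 1)(s + 4) = 0 at s ∈ {-4, -1, 3}; ∂g/∂t = 180(t - 3)(t - 2)(t + 1)(t + 3) = 0 at t ∈ {-3, -1, 2, 3}.
The Hessian is diagonal: diag(g_ss, g_tt). Second derivatives: g_ss(-4)=252, g_ss(-1)=-144, g_ss(3)=336; g_tt(-3)=-10800, g_tt(-1)=4320, g_tt(2)=-2700, g_tt(3)=4320.
Local maxima occur where both diagonal entries negative: (-1, -3), (-1, 2). Count: 2.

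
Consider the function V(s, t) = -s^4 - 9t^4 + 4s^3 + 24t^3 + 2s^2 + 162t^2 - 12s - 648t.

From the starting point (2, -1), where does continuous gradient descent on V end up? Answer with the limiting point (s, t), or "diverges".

(1, 2)

V is separable, so gradient descent decouples: s follows -∂V/∂s, t follows -∂V/∂t.
∂V/∂s = -4(s - 3)(s - 1)(s + 1); at s=2 this is 12, so s decreases.
∂V/∂t = -36(t - 3)(t - 2)(t + 3); at t=-1 this is -864, so t increases.
s converges to its nearest critical value 1 (a local min of the s-part); t converges to 2. The iterate converges to (1, 2).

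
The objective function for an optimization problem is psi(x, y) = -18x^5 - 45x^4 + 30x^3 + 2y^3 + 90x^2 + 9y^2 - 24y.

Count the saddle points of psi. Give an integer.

4

psi separates as a function of x plus a function of y, so ∇psi=0 decouples.
∂psi/∂x = -90x(x - 1)(x + 1)(x + 2) = 0 at x ∈ {-2, -1, 0, 1}; ∂psi/∂y = 6(y - 1)(y + 4) = 0 at y ∈ {-4, 1}.
The Hessian is diagonal: diag(psi_xx, psi_yy). Second derivatives: psi_xx(-2)=540, psi_xx(-1)=-180, psi_xx(0)=180, psi_xx(1)=-540; psi_yy(-4)=-30, psi_yy(1)=30.
Saddle points occur where the two diagonal entries have opposite signs: (-2, -4), (-1, 1), (0, -4), (1, 1). Count: 4.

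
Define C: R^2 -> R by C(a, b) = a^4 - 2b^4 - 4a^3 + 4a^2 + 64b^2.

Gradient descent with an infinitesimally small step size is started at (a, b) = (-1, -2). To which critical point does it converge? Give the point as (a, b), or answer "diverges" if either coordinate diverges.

C is separable, so gradient descent decouples: a follows -∂C/∂a, b follows -∂C/∂b.
∂C/∂a = 4a(a - 2)(a - 1); at a=-1 this is -24, so a increases.
∂C/∂b = -8b(b - 4)(b + 4); at b=-2 this is -192, so b increases.
a converges to its nearest critical value 0 (a local min of the a-part); b converges to 0. The iterate converges to (0, 0).

(0, 0)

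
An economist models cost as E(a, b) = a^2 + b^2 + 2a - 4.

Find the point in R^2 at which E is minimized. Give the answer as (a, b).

E(a,b) separates as P(a) + Q(b) − 4, so its minimum is min P + min Q − 4.
P'(a) = 2a + 2 vanishes at a ∈ {-1}; Q'(b) = 2b vanishes at b ∈ {0}.
Local minima of P (where P''>0): P(-1)=-1. Local minima of Q: Q(0)=0.
So the global minimum of E is P(-1) + Q(0) − 4 = -1 + 0 − 4 = -5, attained at (-1, 0).

(-1, 0)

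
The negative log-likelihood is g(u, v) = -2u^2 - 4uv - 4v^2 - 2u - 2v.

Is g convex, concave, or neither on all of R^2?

concave

g is quadratic, so its Hessian is the constant matrix H = [[-4, -4], [-4, -8]].
det(H) = 16, tr(H) = -12.
det(H) > 0 and tr(H) < 0, so H is negative definite everywhere: concave.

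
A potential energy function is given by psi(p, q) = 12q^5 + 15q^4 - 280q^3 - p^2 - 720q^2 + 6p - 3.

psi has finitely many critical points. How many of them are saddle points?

2

psi separates as a function of p plus a function of q, so ∇psi=0 decouples.
∂psi/∂p = -2(p - 3) = 0 at p ∈ {3}; ∂psi/∂q = 60q(q - 4)(q + 2)(q + 3) = 0 at q ∈ {-3, -2, 0, 4}.
The Hessian is diagonal: diag(psi_pp, psi_qq). Second derivatives: psi_pp(3)=-2; psi_qq(-3)=-1260, psi_qq(-2)=720, psi_qq(0)=-1440, psi_qq(4)=10080.
Saddle points occur where the two diagonal entries have opposite signs: (3, -2), (3, 4). Count: 2.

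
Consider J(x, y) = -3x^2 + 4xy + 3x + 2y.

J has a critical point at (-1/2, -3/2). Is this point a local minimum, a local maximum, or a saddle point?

The Hessian of J is constant: H = [[-6, 4], [4, 0]].
det(H) = (-6)·0 − 4² = -16.
Since det(H) < 0, H is indefinite and the critical point is a saddle point.

saddle point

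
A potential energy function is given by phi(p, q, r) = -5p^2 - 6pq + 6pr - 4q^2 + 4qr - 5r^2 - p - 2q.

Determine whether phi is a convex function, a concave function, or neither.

concave

phi is quadratic, so its Hessian is the constant matrix H = [[-10, -6, 6], [-6, -8, 4], [6, 4, -10]].
Leading principal minors: -10, 44, -280.
Signs alternate −, +, − ⇒ H ≺ 0 ⇒ concave.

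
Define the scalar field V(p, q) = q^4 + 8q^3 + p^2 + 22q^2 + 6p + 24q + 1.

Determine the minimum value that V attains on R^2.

V(p,q) separates as A(p) + B(q) + 1, so its minimum is min A + min B + 1.
A'(p) = 2p + 6 vanishes at p ∈ {-3}; B'(q) = 4(q + 1)(q + 2)(q + 3) vanishes at q ∈ {-3, -2, -1}.
Local minima of A (where A''>0): A(-3)=-9. Local minima of B: B(-3)=-9, B(-1)=-9.
So the global minimum of V is A(-3) + B(-3) + 1 = -9 − 9 + 1 = -17, attained at (-3, -3).

-17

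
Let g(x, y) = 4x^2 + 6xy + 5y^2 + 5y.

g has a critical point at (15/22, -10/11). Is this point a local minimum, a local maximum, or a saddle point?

local minimum

The Hessian of g is constant: H = [[8, 6], [6, 10]].
det(H) = 8·10 − 6² = 44.
det(H) > 0 and tr(H) = 18 > 0, so H is positive definite and the point is a local minimum.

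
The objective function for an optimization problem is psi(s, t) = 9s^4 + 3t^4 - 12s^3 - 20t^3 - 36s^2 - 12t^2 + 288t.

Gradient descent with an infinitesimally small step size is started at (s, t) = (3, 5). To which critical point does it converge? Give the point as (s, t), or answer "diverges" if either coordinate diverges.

psi is separable, so gradient descent decouples: s follows -∂psi/∂s, t follows -∂psi/∂t.
∂psi/∂s = 36s(s - 2)(s + 1); at s=3 this is 432, so s decreases.
∂psi/∂t = 12(t - 4)(t - 3)(t + 2); at t=5 this is 168, so t decreases.
s converges to its nearest critical value 2 (a local min of the s-part); t converges to 4. The iterate converges to (2, 4).

(2, 4)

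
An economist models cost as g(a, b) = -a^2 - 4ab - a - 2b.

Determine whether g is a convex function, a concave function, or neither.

g is quadratic, so its Hessian is the constant matrix H = [[-2, -4], [-4, 0]].
det(H) = -16, tr(H) = -2.
det(H) < 0, so H is indefinite: neither convex nor concave.

neither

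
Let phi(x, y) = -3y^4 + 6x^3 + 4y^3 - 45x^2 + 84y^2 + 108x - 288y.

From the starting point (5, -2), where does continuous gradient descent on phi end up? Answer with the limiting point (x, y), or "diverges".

phi is separable, so gradient descent decouples: x follows -∂phi/∂x, y follows -∂phi/∂y.
∂phi/∂x = 18(x - 3)(x - 2); at x=5 this is 108, so x decreases.
∂phi/∂y = -12(y - 3)(y - 2)(y + 4); at y=-2 this is -480, so y increases.
x converges to its nearest critical value 3 (a local min of the x-part); y converges to 2. The iterate converges to (3, 2).

(3, 2)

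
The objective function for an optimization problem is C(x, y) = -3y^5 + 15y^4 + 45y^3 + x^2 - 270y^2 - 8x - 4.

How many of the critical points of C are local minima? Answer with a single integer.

2

C separates as a function of x plus a function of y, so ∇C=0 decouples.
∂C/∂x = 2(x - 4) = 0 at x ∈ {4}; ∂C/∂y = -15y(y - 4)(y - 3)(y + 3) = 0 at y ∈ {-3, 0, 3, 4}.
The Hessian is diagonal: diag(C_xx, C_yy). Second derivatives: C_xx(4)=2; C_yy(-3)=1890, C_yy(0)=-540, C_yy(3)=270, C_yy(4)=-420.
Local minima occur where both diagonal entries positive: (4, -3), (4, 3). Count: 2.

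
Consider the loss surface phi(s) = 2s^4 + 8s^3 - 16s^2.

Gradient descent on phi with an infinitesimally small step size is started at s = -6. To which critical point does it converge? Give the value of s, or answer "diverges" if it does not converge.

-4

phi'(s) = 8s(s - 1)(s + 4), so phi'(-6) = -672.
Gradient descent moves in the -phi' direction, i.e. s is increasing.
The nearest critical point in that direction is s = -4, where phi'' = 160 > 0 (a local minimum). The iterate converges there.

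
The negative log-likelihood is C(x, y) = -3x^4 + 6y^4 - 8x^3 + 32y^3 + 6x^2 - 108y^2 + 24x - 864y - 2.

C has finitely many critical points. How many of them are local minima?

C separates as a function of x plus a function of y, so ∇C=0 decouples.
∂C/∂x = -12(x - 1)(x + 1)(x + 2) = 0 at x ∈ {-2, -1, 1}; ∂C/∂y = 24(y - 3)(y + 3)(y + 4) = 0 at y ∈ {-4, -3, 3}.
The Hessian is diagonal: diag(C_xx, C_yy). Second derivatives: C_xx(-2)=-36, C_xx(-1)=24, C_xx(1)=-72; C_yy(-4)=168, C_yy(-3)=-144, C_yy(3)=1008.
Local minima occur where both diagonal entries positive: (-1, -4), (-1, 3). Count: 2.

2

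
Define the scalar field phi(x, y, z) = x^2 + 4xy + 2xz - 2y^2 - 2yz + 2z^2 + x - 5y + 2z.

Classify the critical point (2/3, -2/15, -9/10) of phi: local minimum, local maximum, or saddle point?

saddle point

The Hessian is constant: H = [[2, 4, 2], [4, -4, -2], [2, -2, 4]].
Leading principal minors: Δ₁ = 2, Δ₂ = -24, Δ₃ = -120.
The minors fit neither the all-positive nor the alternating-sign pattern, so H is indefinite: a saddle point.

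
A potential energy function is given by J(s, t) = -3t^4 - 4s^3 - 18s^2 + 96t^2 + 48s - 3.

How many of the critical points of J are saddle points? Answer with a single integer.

3

J separates as a function of s plus a function of t, so ∇J=0 decouples.
∂J/∂s = -12(s - 1)(s + 4) = 0 at s ∈ {-4, 1}; ∂J/∂t = -12t(t - 4)(t + 4) = 0 at t ∈ {-4, 0, 4}.
The Hessian is diagonal: diag(J_ss, J_tt). Second derivatives: J_ss(-4)=60, J_ss(1)=-60; J_tt(-4)=-384, J_tt(0)=192, J_tt(4)=-384.
Saddle points occur where the two diagonal entries have opposite signs: (-4, -4), (-4, 4), (1, 0). Count: 3.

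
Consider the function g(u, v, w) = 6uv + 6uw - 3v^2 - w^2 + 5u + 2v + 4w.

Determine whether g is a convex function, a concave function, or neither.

g is quadratic, so its Hessian is the constant matrix H = [[0, 6, 6], [6, -6, 0], [6, 0, -2]].
Leading principal minors: 0, -36, 288.
Neither pattern holds ⇒ H is indefinite ⇒ neither convex nor concave.

neither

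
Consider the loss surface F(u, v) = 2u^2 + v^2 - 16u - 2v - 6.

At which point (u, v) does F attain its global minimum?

F(u,v) separates as P(u) + Q(v) − 6, so its minimum is min P + min Q − 6.
P'(u) = 4u - 16 vanishes at u ∈ {4}; Q'(v) = 2v - 2 vanishes at v ∈ {1}.
Local minima of P (where P''>0): P(4)=-32. Local minima of Q: Q(1)=-1.
So the global minimum of F is P(4) + Q(1) − 6 = -32 − 1 − 6 = -39, attained at (4, 1).

(4, 1)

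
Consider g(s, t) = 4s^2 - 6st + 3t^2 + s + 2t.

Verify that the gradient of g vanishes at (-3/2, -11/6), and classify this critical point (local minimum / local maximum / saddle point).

local minimum

∇g = (8s - 6t + 1, -6s + 6t + 2); substituting (-3/2, -11/6) gives ∇g = (0, 0), so (-3/2, -11/6) is indeed a critical point.
The Hessian of g is constant: H = [[8, -6], [-6, 6]].
det(H) = 8·6 − (-6)² = 12.
det(H) > 0 and tr(H) = 14 > 0, so H is positive definite and the point is a local minimum.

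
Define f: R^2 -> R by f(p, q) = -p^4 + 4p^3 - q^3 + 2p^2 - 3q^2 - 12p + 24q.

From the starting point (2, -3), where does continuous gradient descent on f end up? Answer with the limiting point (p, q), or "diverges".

f is separable, so gradient descent decouples: p follows -∂f/∂p, q follows -∂f/∂q.
∂f/∂p = -4(p - 3)(p - 1)(p + 1); at p=2 this is 12, so p decreases.
∂f/∂q = -3(q - 2)(q + 4); at q=-3 this is 15, so q decreases.
p converges to its nearest critical value 1 (a local min of the p-part); q converges to -4. The iterate converges to (1, -4).

(1, -4)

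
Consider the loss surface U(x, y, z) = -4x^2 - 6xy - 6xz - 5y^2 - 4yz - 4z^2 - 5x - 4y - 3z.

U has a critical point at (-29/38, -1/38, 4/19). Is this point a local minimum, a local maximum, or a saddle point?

The Hessian is constant: H = [[-8, -6, -6], [-6, -10, -4], [-6, -4, -8]].
Leading principal minors: Δ₁ = -8, Δ₂ = 44, Δ₃ = -152.
The minors alternate sign starting negative (−, +, −), so H is negative definite: a local maximum.

local maximum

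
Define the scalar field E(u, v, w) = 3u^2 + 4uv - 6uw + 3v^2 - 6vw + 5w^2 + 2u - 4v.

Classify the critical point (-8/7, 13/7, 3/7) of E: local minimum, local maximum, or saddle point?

local minimum

The Hessian is constant: H = [[6, 4, -6], [4, 6, -6], [-6, -6, 10]].
Leading principal minors: Δ₁ = 6, Δ₂ = 20, Δ₃ = 56.
All leading minors are positive, so H is positive definite: a local minimum.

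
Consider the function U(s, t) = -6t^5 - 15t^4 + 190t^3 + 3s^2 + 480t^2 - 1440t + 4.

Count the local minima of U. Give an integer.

U separates as a function of s plus a function of t, so ∇U=0 decouples.
∂U/∂s = 6s = 0 at s ∈ {0}; ∂U/∂t = -30(t - 4)(t - 1)(t + 3)(t + 4) = 0 at t ∈ {-4, -3, 1, 4}.
The Hessian is diagonal: diag(U_ss, U_tt). Second derivatives: U_ss(0)=6; U_tt(-4)=1200, U_tt(-3)=-840, U_tt(1)=1800, U_tt(4)=-5040.
Local minima occur where both diagonal entries positive: (0, -4), (0, 1). Count: 2.

2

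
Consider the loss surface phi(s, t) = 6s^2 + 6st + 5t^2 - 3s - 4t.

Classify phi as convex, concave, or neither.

phi is quadratic, so its Hessian is the constant matrix H = [[12, 6], [6, 10]].
det(H) = 84, tr(H) = 22.
det(H) > 0 and tr(H) > 0, so H is positive definite everywhere: convex.

convex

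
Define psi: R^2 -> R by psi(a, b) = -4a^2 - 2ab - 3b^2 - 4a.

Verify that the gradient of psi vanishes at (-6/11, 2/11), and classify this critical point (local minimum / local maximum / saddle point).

local maximum

∇psi = (-8a - 2b - 4, -2a - 6b); substituting (-6/11, 2/11) gives ∇psi = (0, 0), so (-6/11, 2/11) is indeed a critical point.
The Hessian of psi is constant: H = [[-8, -2], [-2, -6]].
det(H) = (-8)·(-6) − (-2)² = 44.
det(H) > 0 and tr(H) = -14 < 0, so H is negative definite and the point is a local maximum.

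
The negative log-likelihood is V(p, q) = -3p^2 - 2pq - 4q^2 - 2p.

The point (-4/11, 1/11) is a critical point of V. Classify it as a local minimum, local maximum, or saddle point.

local maximum

The Hessian of V is constant: H = [[-6, -2], [-2, -8]].
det(H) = (-6)·(-8) − (-2)² = 44.
det(H) > 0 and tr(H) = -14 < 0, so H is negative definite and the point is a local maximum.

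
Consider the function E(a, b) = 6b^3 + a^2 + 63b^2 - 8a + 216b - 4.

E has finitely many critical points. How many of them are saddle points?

1

E separates as a function of a plus a function of b, so ∇E=0 decouples.
∂E/∂a = 2(a - 4) = 0 at a ∈ {4}; ∂E/∂b = 18(b + 3)(b + 4) = 0 at b ∈ {-4, -3}.
The Hessian is diagonal: diag(E_aa, E_bb). Second derivatives: E_aa(4)=2; E_bb(-4)=-18, E_bb(-3)=18.
Saddle points occur where the two diagonal entries have opposite signs: (4, -4). Count: 1.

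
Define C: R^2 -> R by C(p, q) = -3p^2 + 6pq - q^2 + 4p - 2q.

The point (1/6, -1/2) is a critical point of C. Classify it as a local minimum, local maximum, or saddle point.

saddle point

The Hessian of C is constant: H = [[-6, 6], [6, -2]].
det(H) = (-6)·(-2) − 6² = -24.
Since det(H) < 0, H is indefinite and the critical point is a saddle point.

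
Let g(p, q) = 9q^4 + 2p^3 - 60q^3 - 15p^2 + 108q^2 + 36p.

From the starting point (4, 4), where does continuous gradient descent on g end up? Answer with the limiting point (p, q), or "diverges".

(3, 3)

g is separable, so gradient descent decouples: p follows -∂g/∂p, q follows -∂g/∂q.
∂g/∂p = 6(p - 3)(p - 2); at p=4 this is 12, so p decreases.
∂g/∂q = 36q(q - 3)(q - 2); at q=4 this is 288, so q decreases.
p converges to its nearest critical value 3 (a local min of the p-part); q converges to 3. The iterate converges to (3, 3).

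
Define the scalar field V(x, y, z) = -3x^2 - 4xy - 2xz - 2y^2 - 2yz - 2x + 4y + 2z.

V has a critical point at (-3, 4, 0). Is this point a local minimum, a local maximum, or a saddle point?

saddle point

The Hessian is constant: H = [[-6, -4, -2], [-4, -4, -2], [-2, -2, 0]].
Leading principal minors: Δ₁ = -6, Δ₂ = 8, Δ₃ = 8.
The minors fit neither the all-positive nor the alternating-sign pattern, so H is indefinite: a saddle point.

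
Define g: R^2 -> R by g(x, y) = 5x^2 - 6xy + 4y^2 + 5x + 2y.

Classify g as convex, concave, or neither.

convex

g is quadratic, so its Hessian is the constant matrix H = [[10, -6], [-6, 8]].
det(H) = 44, tr(H) = 18.
det(H) > 0 and tr(H) > 0, so H is positive definite everywhere: convex.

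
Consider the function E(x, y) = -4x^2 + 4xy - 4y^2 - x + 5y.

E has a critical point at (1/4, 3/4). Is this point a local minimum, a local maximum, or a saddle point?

local maximum

The Hessian of E is constant: H = [[-8, 4], [4, -8]].
det(H) = (-8)·(-8) − 4² = 48.
det(H) > 0 and tr(H) = -16 < 0, so H is negative definite and the point is a local maximum.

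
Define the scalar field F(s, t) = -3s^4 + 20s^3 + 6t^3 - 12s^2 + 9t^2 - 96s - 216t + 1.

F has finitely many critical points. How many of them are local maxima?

2

F separates as a function of s plus a function of t, so ∇F=0 decouples.
∂F/∂s = -12(s - 4)(s - 2)(s + 1) = 0 at s ∈ {-1, 2, 4}; ∂F/∂t = 18(t - 3)(t + 4) = 0 at t ∈ {-4, 3}.
The Hessian is diagonal: diag(F_ss, F_tt). Second derivatives: F_ss(-1)=-180, F_ss(2)=72, F_ss(4)=-120; F_tt(-4)=-126, F_tt(3)=126.
Local maxima occur where both diagonal entries negative: (-1, -4), (4, -4). Count: 2.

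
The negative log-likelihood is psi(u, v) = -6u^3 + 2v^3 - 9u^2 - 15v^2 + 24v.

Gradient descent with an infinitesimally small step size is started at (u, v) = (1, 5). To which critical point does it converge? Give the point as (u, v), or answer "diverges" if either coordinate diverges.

diverges

psi is separable, so gradient descent decouples: u follows -∂psi/∂u, v follows -∂psi/∂v.
∂psi/∂u = -18u(u + 1); at u=1 this is -36, so u increases.
∂psi/∂v = 6(v - 4)(v - 1); at v=5 this is 24, so v decreases.
The u-coordinate has no critical point in that direction and runs off to infinity.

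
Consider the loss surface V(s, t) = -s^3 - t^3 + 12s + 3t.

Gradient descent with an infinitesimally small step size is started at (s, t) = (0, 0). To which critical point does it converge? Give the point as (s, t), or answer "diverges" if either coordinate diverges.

V is separable, so gradient descent decouples: s follows -∂V/∂s, t follows -∂V/∂t.
∂V/∂s = -3(s - 2)(s + 2); at s=0 this is 12, so s decreases.
∂V/∂t = -3(t - 1)(t + 1); at t=0 this is 3, so t decreases.
s converges to its nearest critical value -2 (a local min of the s-part); t converges to -1. The iterate converges to (-2, -1).

(-2, -1)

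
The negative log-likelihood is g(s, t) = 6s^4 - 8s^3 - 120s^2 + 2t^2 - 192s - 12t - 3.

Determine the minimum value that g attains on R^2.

g(s,t) separates as P(s) + Q(t) − 3, so its minimum is min P + min Q − 3.
P'(s) = 24(s - 4)(s + 1)(s + 2) vanishes at s ∈ {-2, -1, 4}; Q'(t) = 4(t - 3) vanishes at t ∈ {3}.
Local minima of P (where P''>0): P(-2)=64, P(4)=-1664. Local minima of Q: Q(3)=-18.
So the global minimum of g is P(4) + Q(3) − 3 = -1664 − 18 − 3 = -1685, attained at (4, 3).

-1685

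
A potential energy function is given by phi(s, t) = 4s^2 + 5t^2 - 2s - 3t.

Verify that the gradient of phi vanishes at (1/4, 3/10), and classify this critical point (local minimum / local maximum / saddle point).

∇phi = (8s - 2, 10t - 3); substituting (1/4, 3/10) gives ∇phi = (0, 0), so (1/4, 3/10) is indeed a critical point.
The Hessian of phi is constant: H = [[8, 0], [0, 10]].
det(H) = 8·10 − 0² = 80.
det(H) > 0 and tr(H) = 18 > 0, so H is positive definite and the point is a local minimum.

local minimum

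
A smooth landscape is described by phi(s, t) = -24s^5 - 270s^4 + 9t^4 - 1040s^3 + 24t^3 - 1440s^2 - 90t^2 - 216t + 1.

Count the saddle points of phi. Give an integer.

6

phi separates as a function of s plus a function of t, so ∇phi=0 decouples.
∂phi/∂s = -120s(s + 2)(s + 3)(s + 4) = 0 at s ∈ {-4, -3, -2, 0}; ∂phi/∂t = 36(t - 2)(t + 1)(t + 3) = 0 at t ∈ {-3, -1, 2}.
The Hessian is diagonal: diag(phi_ss, phi_tt). Second derivatives: phi_ss(-4)=960, phi_ss(-3)=-360, phi_ss(-2)=480, phi_ss(0)=-2880; phi_tt(-3)=360, phi_tt(-1)=-216, phi_tt(2)=540.
Saddle points occur where the two diagonal entries have opposite signs: (-4, -1), (-3, -3), (-3, 2), (-2, -1), (0, -3), (0, 2). Count: 6.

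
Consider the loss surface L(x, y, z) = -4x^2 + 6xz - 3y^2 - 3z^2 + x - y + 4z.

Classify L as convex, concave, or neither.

concave

L is quadratic, so its Hessian is the constant matrix H = [[-8, 0, 6], [0, -6, 0], [6, 0, -6]].
Leading principal minors: -8, 48, -72.
Signs alternate −, +, − ⇒ H ≺ 0 ⇒ concave.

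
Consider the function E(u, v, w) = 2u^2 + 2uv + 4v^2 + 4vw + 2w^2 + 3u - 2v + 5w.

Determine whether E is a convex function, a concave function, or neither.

convex

E is quadratic, so its Hessian is the constant matrix H = [[4, 2, 0], [2, 8, 4], [0, 4, 4]].
Leading principal minors: 4, 28, 48.
All positive ⇒ H ≻ 0 ⇒ convex.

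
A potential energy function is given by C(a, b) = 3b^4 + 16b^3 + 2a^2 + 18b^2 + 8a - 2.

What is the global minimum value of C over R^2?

-37

C(a,b) separates as P(a) + Q(b) − 2, so its minimum is min P + min Q − 2.
P'(a) = 4a + 8 vanishes at a ∈ {-2}; Q'(b) = 12b(b + 1)(b + 3) vanishes at b ∈ {-3, -1, 0}.
Local minima of P (where P''>0): P(-2)=-8. Local minima of Q: Q(-3)=-27, Q(0)=0.
So the global minimum of C is P(-2) + Q(-3) − 2 = -8 − 27 − 2 = -37, attained at (-2, -3).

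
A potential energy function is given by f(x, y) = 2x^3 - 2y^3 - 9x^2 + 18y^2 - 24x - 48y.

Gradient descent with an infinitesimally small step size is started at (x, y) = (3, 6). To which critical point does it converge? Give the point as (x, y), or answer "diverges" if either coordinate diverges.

f is separable, so gradient descent decouples: x follows -∂f/∂x, y follows -∂f/∂y.
∂f/∂x = 6(x - 4)(x + 1); at x=3 this is -24, so x increases.
∂f/∂y = -6(y - 4)(y - 2); at y=6 this is -48, so y increases.
The y-coordinate has no critical point in that direction and runs off to infinity.

diverges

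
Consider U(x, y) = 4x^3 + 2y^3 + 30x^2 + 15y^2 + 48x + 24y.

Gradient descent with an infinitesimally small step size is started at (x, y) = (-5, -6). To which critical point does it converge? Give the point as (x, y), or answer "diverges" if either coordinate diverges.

diverges

U is separable, so gradient descent decouples: x follows -∂U/∂x, y follows -∂U/∂y.
∂U/∂x = 12(x + 1)(x + 4); at x=-5 this is 48, so x decreases.
∂U/∂y = 6(y + 1)(y + 4); at y=-6 this is 60, so y decreases.
The x-coordinate has no critical point in that direction and runs off to infinity.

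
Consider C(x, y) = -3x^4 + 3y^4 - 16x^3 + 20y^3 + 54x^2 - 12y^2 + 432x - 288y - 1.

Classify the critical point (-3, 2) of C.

local minimum

The mixed partial ∂²C/∂x∂y is 0, so the Hessian at any point is diag(C_xx, C_yy) = diag(12(-3x^2 - 8x + 9), 12(3y^2 + 10y - 2)).
At (-3, 2): H = diag(72, 360).
Both eigenvalues are positive, so H is positive definite: a local minimum.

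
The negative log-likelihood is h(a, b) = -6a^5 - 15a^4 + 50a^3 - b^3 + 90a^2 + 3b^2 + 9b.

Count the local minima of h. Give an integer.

2

h separates as a function of a plus a function of b, so ∇h=0 decouples.
∂h/∂a = -30a(a - 2)(a + 1)(a + 3) = 0 at a ∈ {-3, -1, 0, 2}; ∂h/∂b = -3(b - 3)(b + 1) = 0 at b ∈ {-1, 3}.
The Hessian is diagonal: diag(h_aa, h_bb). Second derivatives: h_aa(-3)=900, h_aa(-1)=-180, h_aa(0)=180, h_aa(2)=-900; h_bb(-1)=12, h_bb(3)=-12.
Local minima occur where both diagonal entries positive: (-3, -1), (0, -1). Count: 2.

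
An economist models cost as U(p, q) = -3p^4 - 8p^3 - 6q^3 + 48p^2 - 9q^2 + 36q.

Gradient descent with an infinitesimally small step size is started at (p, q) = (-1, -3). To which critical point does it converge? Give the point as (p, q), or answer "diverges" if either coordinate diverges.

(0, -2)

U is separable, so gradient descent decouples: p follows -∂U/∂p, q follows -∂U/∂q.
∂U/∂p = -12p(p - 2)(p + 4); at p=-1 this is -108, so p increases.
∂U/∂q = -18(q - 1)(q + 2); at q=-3 this is -72, so q increases.
p converges to its nearest critical value 0 (a local min of the p-part); q converges to -2. The iterate converges to (0, -2).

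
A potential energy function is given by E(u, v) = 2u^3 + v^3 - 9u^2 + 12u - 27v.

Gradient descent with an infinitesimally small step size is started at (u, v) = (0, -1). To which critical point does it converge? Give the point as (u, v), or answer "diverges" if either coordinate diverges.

E is separable, so gradient descent decouples: u follows -∂E/∂u, v follows -∂E/∂v.
∂E/∂u = 6(u - 2)(u - 1); at u=0 this is 12, so u decreases.
∂E/∂v = 3(v - 3)(v + 3); at v=-1 this is -24, so v increases.
The u-coordinate has no critical point in that direction and runs off to infinity.

diverges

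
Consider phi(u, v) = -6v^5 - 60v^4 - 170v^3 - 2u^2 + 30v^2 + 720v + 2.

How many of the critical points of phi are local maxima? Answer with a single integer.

2

phi separates as a function of u plus a function of v, so ∇phi=0 decouples.
∂phi/∂u = -4u = 0 at u ∈ {0}; ∂phi/∂v = -30(v - 1)(v + 2)(v + 3)(v + 4) = 0 at v ∈ {-4, -3, -2, 1}.
The Hessian is diagonal: diag(phi_uu, phi_vv). Second derivatives: phi_uu(0)=-4; phi_vv(-4)=300, phi_vv(-3)=-120, phi_vv(-2)=180, phi_vv(1)=-1800.
Local maxima occur where both diagonal entries negative: (0, -3), (0, 1). Count: 2.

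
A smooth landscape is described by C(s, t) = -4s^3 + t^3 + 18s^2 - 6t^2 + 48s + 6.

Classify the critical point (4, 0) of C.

local maximum

The mixed partial ∂²C/∂s∂t is 0, so the Hessian at any point is diag(C_ss, C_tt) = diag(12(-2s + 3), 6(t - 2)).
At (4, 0): H = diag(-60, -12).
Both eigenvalues are negative, so H is negative definite: a local maximum.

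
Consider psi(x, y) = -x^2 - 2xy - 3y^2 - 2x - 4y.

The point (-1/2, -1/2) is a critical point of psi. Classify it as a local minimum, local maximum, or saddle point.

The Hessian of psi is constant: H = [[-2, -2], [-2, -6]].
det(H) = (-2)·(-6) − (-2)² = 8.
det(H) > 0 and tr(H) = -8 < 0, so H is negative definite and the point is a local maximum.

local maximum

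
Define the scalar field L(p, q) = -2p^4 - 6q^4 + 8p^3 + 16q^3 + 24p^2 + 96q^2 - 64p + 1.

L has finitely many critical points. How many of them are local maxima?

4

L separates as a function of p plus a function of q, so ∇L=0 decouples.
∂L/∂p = -8(p - 4)(p - 1)(p + 2) = 0 at p ∈ {-2, 1, 4}; ∂L/∂q = -24q(q - 4)(q + 2) = 0 at q ∈ {-2, 0, 4}.
The Hessian is diagonal: diag(L_pp, L_qq). Second derivatives: L_pp(-2)=-144, L_pp(1)=72, L_pp(4)=-144; L_qq(-2)=-288, L_qq(0)=192, L_qq(4)=-576.
Local maxima occur where both diagonal entries negative: (-2, -2), (-2, 4), (4, -2), (4, 4). Count: 4.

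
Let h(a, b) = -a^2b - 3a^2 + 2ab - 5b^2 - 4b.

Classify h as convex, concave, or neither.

neither

The term -a^2b is cubic, so the Hessian is not constant.
∂²h/∂a² = -2b - 6, which takes both signs as b varies (negative for sufficiently large b). A diagonal entry of the Hessian changing sign means the Hessian is neither positive- nor negative-semidefinite on all of R^2.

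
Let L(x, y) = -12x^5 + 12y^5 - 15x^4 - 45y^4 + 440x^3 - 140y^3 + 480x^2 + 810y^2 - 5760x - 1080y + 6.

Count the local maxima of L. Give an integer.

4

L separates as a function of x plus a function of y, so ∇L=0 decouples.
∂L/∂x = -60(x - 4)(x - 2)(x + 3)(x + 4) = 0 at x ∈ {-4, -3, 2, 4}; ∂L/∂y = 60(y - 3)(y - 2)(y - 1)(y + 3) = 0 at y ∈ {-3, 1, 2, 3}.
The Hessian is diagonal: diag(L_xx, L_yy). Second derivatives: L_xx(-4)=2880, L_xx(-3)=-2100, L_xx(2)=3600, L_xx(4)=-6720; L_yy(-3)=-7200, L_yy(1)=480, L_yy(2)=-300, L_yy(3)=720.
Local maxima occur where both diagonal entries negative: (-3, -3), (-3, 2), (4, -3), (4, 2). Count: 4.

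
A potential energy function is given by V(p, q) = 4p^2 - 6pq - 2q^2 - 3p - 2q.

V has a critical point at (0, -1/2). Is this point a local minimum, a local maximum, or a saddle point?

saddle point

The Hessian of V is constant: H = [[8, -6], [-6, -4]].
det(H) = 8·(-4) − (-6)² = -68.
Since det(H) < 0, H is indefinite and the critical point is a saddle point.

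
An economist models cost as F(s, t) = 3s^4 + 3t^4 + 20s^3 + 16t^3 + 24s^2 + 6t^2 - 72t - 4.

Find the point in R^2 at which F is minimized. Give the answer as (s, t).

F(s,t) separates as P(s) + Q(t) − 4, so its minimum is min P + min Q − 4.
P'(s) = 12s(s + 1)(s + 4) vanishes at s ∈ {-4, -1, 0}; Q'(t) = 12(t - 1)(t + 2)(t + 3) vanishes at t ∈ {-3, -2, 1}.
Local minima of P (where P''>0): P(-4)=-128, P(0)=0. Local minima of Q: Q(-3)=81, Q(1)=-47.
So the global minimum of F is P(-4) + Q(1) − 4 = -128 − 47 − 4 = -179, attained at (-4, 1).

(-4, 1)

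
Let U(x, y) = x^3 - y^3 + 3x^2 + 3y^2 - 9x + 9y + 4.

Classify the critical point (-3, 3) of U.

The mixed partial ∂²U/∂x∂y is 0, so the Hessian at any point is diag(U_xx, U_yy) = diag(6(x + 1), 6(-y + 1)).
At (-3, 3): H = diag(-12, -12).
Both eigenvalues are negative, so H is negative definite: a local maximum.

local maximum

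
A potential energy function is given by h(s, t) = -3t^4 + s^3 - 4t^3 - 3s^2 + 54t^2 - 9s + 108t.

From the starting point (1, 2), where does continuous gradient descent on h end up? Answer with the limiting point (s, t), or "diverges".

h is separable, so gradient descent decouples: s follows -∂h/∂s, t follows -∂h/∂t.
∂h/∂s = 3(s - 3)(s + 1); at s=1 this is -12, so s increases.
∂h/∂t = -12(t - 3)(t + 1)(t + 3); at t=2 this is 180, so t decreases.
s converges to its nearest critical value 3 (a local min of the s-part); t converges to -1. The iterate converges to (3, -1).

(3, -1)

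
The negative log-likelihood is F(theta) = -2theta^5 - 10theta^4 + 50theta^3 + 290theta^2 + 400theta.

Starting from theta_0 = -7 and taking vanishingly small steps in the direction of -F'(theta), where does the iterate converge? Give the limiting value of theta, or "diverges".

-5

F'(theta) = -10(theta - 4)(theta + 1)(theta + 2)(theta + 5), so F'(-7) = -6600.
Gradient descent moves in the -F' direction, i.e. theta is increasing.
The nearest critical point in that direction is theta = -5, where F'' = 1080 > 0 (a local minimum). The iterate converges there.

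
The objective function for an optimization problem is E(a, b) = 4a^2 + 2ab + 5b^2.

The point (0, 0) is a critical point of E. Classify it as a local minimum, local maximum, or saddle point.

The Hessian of E is constant: H = [[8, 2], [2, 10]].
det(H) = 8·10 − 2² = 76.
det(H) > 0 and tr(H) = 18 > 0, so H is positive definite and the point is a local minimum.

local minimum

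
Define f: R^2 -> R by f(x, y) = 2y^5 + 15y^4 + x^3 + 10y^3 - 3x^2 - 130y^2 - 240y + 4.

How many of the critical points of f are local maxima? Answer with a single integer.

f separates as a function of x plus a function of y, so ∇f=0 decouples.
∂f/∂x = 3x(x - 2) = 0 at x ∈ {0, 2}; ∂f/∂y = 10(y - 2)(y + 1)(y + 3)(y + 4) = 0 at y ∈ {-4, -3, -1, 2}.
The Hessian is diagonal: diag(f_xx, f_yy). Second derivatives: f_xx(0)=-6, f_xx(2)=6; f_yy(-4)=-180, f_yy(-3)=100, f_yy(-1)=-180, f_yy(2)=900.
Local maxima occur where both diagonal entries negative: (0, -4), (0, -1). Count: 2.

2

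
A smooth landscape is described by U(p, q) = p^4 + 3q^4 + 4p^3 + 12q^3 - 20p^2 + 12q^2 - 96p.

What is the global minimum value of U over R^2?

-279

U(p,q) separates as A(p) + B(q), so its minimum is min A + min B.
A'(p) = 4(p - 3)(p + 2)(p + 4) vanishes at p ∈ {-4, -2, 3}; B'(q) = 12q(q + 1)(q + 2) vanishes at q ∈ {-2, -1, 0}.
Local minima of A (where A''>0): A(-4)=64, A(3)=-279. Local minima of B: B(-2)=0, B(0)=0.
So the global minimum of U is A(3) + B(-2) = -279 + 0 = -279, attained at (3, -2).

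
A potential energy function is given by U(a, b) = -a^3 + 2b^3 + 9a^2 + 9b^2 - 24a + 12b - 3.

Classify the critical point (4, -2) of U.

The mixed partial ∂²U/∂a∂b is 0, so the Hessian at any point is diag(U_aa, U_bb) = diag(6(-a + 3), 6(2b + 3)).
At (4, -2): H = diag(-6, -6).
Both eigenvalues are negative, so H is negative definite: a local maximum.

local maximum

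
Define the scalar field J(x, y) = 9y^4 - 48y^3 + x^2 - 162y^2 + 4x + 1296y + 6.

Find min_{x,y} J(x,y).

J(x,y) separates as P(x) + Q(y) + 6, so its minimum is min P + min Q + 6.
P'(x) = 2x + 4 vanishes at x ∈ {-2}; Q'(y) = 36(y - 4)(y - 3)(y + 3) vanishes at y ∈ {-3, 3, 4}.
Local minima of P (where P''>0): P(-2)=-4. Local minima of Q: Q(-3)=-3321, Q(4)=1824.
So the global minimum of J is P(-2) + Q(-3) + 6 = -4 − 3321 + 6 = -3319, attained at (-2, -3).

-3319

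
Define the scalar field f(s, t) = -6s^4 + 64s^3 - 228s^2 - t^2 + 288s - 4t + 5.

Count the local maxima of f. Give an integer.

f separates as a function of s plus a function of t, so ∇f=0 decouples.
∂f/∂s = -24(s - 4)(s - 3)(s - 1) = 0 at s ∈ {1, 3, 4}; ∂f/∂t = -2(t + 2) = 0 at t ∈ {-2}.
The Hessian is diagonal: diag(f_ss, f_tt). Second derivatives: f_ss(1)=-144, f_ss(3)=48, f_ss(4)=-72; f_tt(-2)=-2.
Local maxima occur where both diagonal entries negative: (1, -2), (4, -2). Count: 2.

2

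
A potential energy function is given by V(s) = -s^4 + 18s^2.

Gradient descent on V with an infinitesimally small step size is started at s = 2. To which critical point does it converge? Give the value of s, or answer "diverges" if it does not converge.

V'(s) = -4s(s - 3)(s + 3), so V'(2) = 40.
Gradient descent moves in the -V' direction, i.e. s is decreasing.
The nearest critical point in that direction is s = 0, where V'' = 36 > 0 (a local minimum). The iterate converges there.

0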